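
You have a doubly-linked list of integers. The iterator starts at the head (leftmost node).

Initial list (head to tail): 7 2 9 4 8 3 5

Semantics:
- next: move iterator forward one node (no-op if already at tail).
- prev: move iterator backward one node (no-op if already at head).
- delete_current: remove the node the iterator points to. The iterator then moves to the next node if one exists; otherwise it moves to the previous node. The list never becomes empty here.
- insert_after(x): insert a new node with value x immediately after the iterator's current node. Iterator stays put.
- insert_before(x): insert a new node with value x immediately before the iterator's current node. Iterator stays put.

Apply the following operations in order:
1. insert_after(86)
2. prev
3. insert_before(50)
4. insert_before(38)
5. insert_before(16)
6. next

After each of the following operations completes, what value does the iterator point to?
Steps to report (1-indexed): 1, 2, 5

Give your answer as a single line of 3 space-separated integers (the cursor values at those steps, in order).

Answer: 7 7 7

Derivation:
After 1 (insert_after(86)): list=[7, 86, 2, 9, 4, 8, 3, 5] cursor@7
After 2 (prev): list=[7, 86, 2, 9, 4, 8, 3, 5] cursor@7
After 3 (insert_before(50)): list=[50, 7, 86, 2, 9, 4, 8, 3, 5] cursor@7
After 4 (insert_before(38)): list=[50, 38, 7, 86, 2, 9, 4, 8, 3, 5] cursor@7
After 5 (insert_before(16)): list=[50, 38, 16, 7, 86, 2, 9, 4, 8, 3, 5] cursor@7
After 6 (next): list=[50, 38, 16, 7, 86, 2, 9, 4, 8, 3, 5] cursor@86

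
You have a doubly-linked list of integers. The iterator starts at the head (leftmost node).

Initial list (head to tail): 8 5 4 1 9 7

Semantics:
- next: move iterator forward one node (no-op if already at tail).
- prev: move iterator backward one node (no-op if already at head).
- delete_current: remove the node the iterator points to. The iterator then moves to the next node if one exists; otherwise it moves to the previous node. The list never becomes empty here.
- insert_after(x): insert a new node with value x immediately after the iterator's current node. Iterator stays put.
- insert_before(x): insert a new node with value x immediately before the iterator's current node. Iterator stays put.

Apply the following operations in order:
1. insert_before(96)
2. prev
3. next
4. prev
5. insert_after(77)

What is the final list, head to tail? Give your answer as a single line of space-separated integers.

After 1 (insert_before(96)): list=[96, 8, 5, 4, 1, 9, 7] cursor@8
After 2 (prev): list=[96, 8, 5, 4, 1, 9, 7] cursor@96
After 3 (next): list=[96, 8, 5, 4, 1, 9, 7] cursor@8
After 4 (prev): list=[96, 8, 5, 4, 1, 9, 7] cursor@96
After 5 (insert_after(77)): list=[96, 77, 8, 5, 4, 1, 9, 7] cursor@96

Answer: 96 77 8 5 4 1 9 7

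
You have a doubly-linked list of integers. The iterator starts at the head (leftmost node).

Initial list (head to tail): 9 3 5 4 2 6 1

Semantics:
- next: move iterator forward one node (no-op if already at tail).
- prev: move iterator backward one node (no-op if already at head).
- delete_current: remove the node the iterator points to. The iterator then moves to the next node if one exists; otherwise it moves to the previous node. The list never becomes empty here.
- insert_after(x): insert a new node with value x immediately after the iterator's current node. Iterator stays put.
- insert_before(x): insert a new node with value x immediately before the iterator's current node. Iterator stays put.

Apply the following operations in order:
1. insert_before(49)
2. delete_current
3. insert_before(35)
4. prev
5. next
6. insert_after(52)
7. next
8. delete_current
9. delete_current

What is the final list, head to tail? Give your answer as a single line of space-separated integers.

Answer: 49 35 3 4 2 6 1

Derivation:
After 1 (insert_before(49)): list=[49, 9, 3, 5, 4, 2, 6, 1] cursor@9
After 2 (delete_current): list=[49, 3, 5, 4, 2, 6, 1] cursor@3
After 3 (insert_before(35)): list=[49, 35, 3, 5, 4, 2, 6, 1] cursor@3
After 4 (prev): list=[49, 35, 3, 5, 4, 2, 6, 1] cursor@35
After 5 (next): list=[49, 35, 3, 5, 4, 2, 6, 1] cursor@3
After 6 (insert_after(52)): list=[49, 35, 3, 52, 5, 4, 2, 6, 1] cursor@3
After 7 (next): list=[49, 35, 3, 52, 5, 4, 2, 6, 1] cursor@52
After 8 (delete_current): list=[49, 35, 3, 5, 4, 2, 6, 1] cursor@5
After 9 (delete_current): list=[49, 35, 3, 4, 2, 6, 1] cursor@4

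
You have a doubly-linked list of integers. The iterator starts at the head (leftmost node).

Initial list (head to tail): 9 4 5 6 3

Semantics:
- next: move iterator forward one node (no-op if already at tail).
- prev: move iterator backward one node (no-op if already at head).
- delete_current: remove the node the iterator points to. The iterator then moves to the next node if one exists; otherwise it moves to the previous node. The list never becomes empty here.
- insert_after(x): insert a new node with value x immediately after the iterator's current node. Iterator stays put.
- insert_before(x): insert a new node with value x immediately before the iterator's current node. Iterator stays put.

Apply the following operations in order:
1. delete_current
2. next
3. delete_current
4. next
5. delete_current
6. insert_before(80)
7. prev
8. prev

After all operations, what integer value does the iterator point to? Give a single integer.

After 1 (delete_current): list=[4, 5, 6, 3] cursor@4
After 2 (next): list=[4, 5, 6, 3] cursor@5
After 3 (delete_current): list=[4, 6, 3] cursor@6
After 4 (next): list=[4, 6, 3] cursor@3
After 5 (delete_current): list=[4, 6] cursor@6
After 6 (insert_before(80)): list=[4, 80, 6] cursor@6
After 7 (prev): list=[4, 80, 6] cursor@80
After 8 (prev): list=[4, 80, 6] cursor@4

Answer: 4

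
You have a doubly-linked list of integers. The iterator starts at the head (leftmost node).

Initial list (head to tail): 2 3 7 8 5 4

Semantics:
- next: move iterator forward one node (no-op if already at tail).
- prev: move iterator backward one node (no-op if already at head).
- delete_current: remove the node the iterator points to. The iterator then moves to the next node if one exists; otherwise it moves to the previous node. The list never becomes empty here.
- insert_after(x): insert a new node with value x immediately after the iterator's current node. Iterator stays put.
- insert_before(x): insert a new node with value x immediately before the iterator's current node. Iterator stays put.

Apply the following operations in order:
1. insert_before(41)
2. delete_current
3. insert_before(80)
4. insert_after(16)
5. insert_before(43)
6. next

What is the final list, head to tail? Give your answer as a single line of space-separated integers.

Answer: 41 80 43 3 16 7 8 5 4

Derivation:
After 1 (insert_before(41)): list=[41, 2, 3, 7, 8, 5, 4] cursor@2
After 2 (delete_current): list=[41, 3, 7, 8, 5, 4] cursor@3
After 3 (insert_before(80)): list=[41, 80, 3, 7, 8, 5, 4] cursor@3
After 4 (insert_after(16)): list=[41, 80, 3, 16, 7, 8, 5, 4] cursor@3
After 5 (insert_before(43)): list=[41, 80, 43, 3, 16, 7, 8, 5, 4] cursor@3
After 6 (next): list=[41, 80, 43, 3, 16, 7, 8, 5, 4] cursor@16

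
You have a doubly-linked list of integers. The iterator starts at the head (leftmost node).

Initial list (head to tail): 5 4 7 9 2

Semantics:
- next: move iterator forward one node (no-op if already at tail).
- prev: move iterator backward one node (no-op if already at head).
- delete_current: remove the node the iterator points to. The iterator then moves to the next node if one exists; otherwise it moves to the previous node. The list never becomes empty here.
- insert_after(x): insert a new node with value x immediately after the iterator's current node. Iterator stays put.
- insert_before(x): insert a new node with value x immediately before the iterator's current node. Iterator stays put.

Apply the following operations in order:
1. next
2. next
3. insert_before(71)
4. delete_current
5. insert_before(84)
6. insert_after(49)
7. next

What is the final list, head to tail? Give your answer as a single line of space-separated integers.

Answer: 5 4 71 84 9 49 2

Derivation:
After 1 (next): list=[5, 4, 7, 9, 2] cursor@4
After 2 (next): list=[5, 4, 7, 9, 2] cursor@7
After 3 (insert_before(71)): list=[5, 4, 71, 7, 9, 2] cursor@7
After 4 (delete_current): list=[5, 4, 71, 9, 2] cursor@9
After 5 (insert_before(84)): list=[5, 4, 71, 84, 9, 2] cursor@9
After 6 (insert_after(49)): list=[5, 4, 71, 84, 9, 49, 2] cursor@9
After 7 (next): list=[5, 4, 71, 84, 9, 49, 2] cursor@49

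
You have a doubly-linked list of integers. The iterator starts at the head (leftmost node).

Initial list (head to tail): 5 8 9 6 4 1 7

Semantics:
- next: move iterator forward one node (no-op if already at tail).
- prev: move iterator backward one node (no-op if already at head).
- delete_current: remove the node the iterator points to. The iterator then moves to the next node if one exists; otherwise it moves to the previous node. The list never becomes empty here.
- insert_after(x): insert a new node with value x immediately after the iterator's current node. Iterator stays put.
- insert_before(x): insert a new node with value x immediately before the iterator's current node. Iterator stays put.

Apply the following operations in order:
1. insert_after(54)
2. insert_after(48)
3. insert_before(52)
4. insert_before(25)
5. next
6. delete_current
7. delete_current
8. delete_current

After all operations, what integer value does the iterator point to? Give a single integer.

Answer: 9

Derivation:
After 1 (insert_after(54)): list=[5, 54, 8, 9, 6, 4, 1, 7] cursor@5
After 2 (insert_after(48)): list=[5, 48, 54, 8, 9, 6, 4, 1, 7] cursor@5
After 3 (insert_before(52)): list=[52, 5, 48, 54, 8, 9, 6, 4, 1, 7] cursor@5
After 4 (insert_before(25)): list=[52, 25, 5, 48, 54, 8, 9, 6, 4, 1, 7] cursor@5
After 5 (next): list=[52, 25, 5, 48, 54, 8, 9, 6, 4, 1, 7] cursor@48
After 6 (delete_current): list=[52, 25, 5, 54, 8, 9, 6, 4, 1, 7] cursor@54
After 7 (delete_current): list=[52, 25, 5, 8, 9, 6, 4, 1, 7] cursor@8
After 8 (delete_current): list=[52, 25, 5, 9, 6, 4, 1, 7] cursor@9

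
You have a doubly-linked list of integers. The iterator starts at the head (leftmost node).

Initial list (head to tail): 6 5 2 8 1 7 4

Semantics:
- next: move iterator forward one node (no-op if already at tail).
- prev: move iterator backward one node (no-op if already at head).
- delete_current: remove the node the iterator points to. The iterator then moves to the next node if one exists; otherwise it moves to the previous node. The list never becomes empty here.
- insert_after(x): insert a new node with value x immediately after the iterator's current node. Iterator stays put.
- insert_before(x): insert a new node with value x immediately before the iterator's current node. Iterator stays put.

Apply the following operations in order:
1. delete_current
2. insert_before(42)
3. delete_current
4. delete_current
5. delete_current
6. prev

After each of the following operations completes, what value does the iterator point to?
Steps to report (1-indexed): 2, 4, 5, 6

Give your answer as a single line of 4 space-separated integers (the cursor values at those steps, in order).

Answer: 5 8 1 42

Derivation:
After 1 (delete_current): list=[5, 2, 8, 1, 7, 4] cursor@5
After 2 (insert_before(42)): list=[42, 5, 2, 8, 1, 7, 4] cursor@5
After 3 (delete_current): list=[42, 2, 8, 1, 7, 4] cursor@2
After 4 (delete_current): list=[42, 8, 1, 7, 4] cursor@8
After 5 (delete_current): list=[42, 1, 7, 4] cursor@1
After 6 (prev): list=[42, 1, 7, 4] cursor@42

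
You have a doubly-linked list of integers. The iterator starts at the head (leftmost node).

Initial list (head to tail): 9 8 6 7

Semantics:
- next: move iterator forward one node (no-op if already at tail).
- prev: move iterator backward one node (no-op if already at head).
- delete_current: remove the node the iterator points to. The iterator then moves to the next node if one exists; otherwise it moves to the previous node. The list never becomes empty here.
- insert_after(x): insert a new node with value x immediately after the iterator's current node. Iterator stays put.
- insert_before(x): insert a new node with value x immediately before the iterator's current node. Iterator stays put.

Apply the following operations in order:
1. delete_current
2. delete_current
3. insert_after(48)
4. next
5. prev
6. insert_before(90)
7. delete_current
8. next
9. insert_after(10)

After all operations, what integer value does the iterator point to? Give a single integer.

Answer: 7

Derivation:
After 1 (delete_current): list=[8, 6, 7] cursor@8
After 2 (delete_current): list=[6, 7] cursor@6
After 3 (insert_after(48)): list=[6, 48, 7] cursor@6
After 4 (next): list=[6, 48, 7] cursor@48
After 5 (prev): list=[6, 48, 7] cursor@6
After 6 (insert_before(90)): list=[90, 6, 48, 7] cursor@6
After 7 (delete_current): list=[90, 48, 7] cursor@48
After 8 (next): list=[90, 48, 7] cursor@7
After 9 (insert_after(10)): list=[90, 48, 7, 10] cursor@7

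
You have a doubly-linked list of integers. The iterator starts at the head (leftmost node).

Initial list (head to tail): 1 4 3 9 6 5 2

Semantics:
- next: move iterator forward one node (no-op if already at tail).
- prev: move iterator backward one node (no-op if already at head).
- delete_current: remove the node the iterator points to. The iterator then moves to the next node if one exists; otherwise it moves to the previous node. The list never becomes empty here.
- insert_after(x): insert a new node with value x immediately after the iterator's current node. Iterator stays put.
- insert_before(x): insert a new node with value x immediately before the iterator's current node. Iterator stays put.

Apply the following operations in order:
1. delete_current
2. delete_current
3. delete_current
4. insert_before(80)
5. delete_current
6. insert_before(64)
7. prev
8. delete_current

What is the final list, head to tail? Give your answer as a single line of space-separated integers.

After 1 (delete_current): list=[4, 3, 9, 6, 5, 2] cursor@4
After 2 (delete_current): list=[3, 9, 6, 5, 2] cursor@3
After 3 (delete_current): list=[9, 6, 5, 2] cursor@9
After 4 (insert_before(80)): list=[80, 9, 6, 5, 2] cursor@9
After 5 (delete_current): list=[80, 6, 5, 2] cursor@6
After 6 (insert_before(64)): list=[80, 64, 6, 5, 2] cursor@6
After 7 (prev): list=[80, 64, 6, 5, 2] cursor@64
After 8 (delete_current): list=[80, 6, 5, 2] cursor@6

Answer: 80 6 5 2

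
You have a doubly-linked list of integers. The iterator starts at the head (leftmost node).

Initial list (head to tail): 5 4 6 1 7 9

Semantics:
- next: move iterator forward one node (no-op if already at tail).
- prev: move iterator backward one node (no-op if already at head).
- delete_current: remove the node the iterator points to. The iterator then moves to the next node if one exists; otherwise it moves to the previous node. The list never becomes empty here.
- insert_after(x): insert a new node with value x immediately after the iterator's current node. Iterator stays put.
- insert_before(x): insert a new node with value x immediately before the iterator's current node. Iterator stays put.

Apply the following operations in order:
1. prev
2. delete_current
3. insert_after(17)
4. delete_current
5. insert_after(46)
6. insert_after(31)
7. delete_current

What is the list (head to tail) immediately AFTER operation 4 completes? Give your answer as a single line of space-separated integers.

After 1 (prev): list=[5, 4, 6, 1, 7, 9] cursor@5
After 2 (delete_current): list=[4, 6, 1, 7, 9] cursor@4
After 3 (insert_after(17)): list=[4, 17, 6, 1, 7, 9] cursor@4
After 4 (delete_current): list=[17, 6, 1, 7, 9] cursor@17

Answer: 17 6 1 7 9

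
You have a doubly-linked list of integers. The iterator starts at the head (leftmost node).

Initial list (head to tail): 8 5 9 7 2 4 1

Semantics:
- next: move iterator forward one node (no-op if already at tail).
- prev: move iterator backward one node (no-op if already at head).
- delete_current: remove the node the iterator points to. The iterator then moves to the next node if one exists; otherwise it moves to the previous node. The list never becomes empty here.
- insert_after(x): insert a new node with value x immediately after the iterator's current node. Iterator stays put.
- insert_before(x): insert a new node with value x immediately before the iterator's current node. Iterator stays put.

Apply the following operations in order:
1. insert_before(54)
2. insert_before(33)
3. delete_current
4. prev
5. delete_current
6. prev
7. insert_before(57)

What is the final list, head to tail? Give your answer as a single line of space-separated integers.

After 1 (insert_before(54)): list=[54, 8, 5, 9, 7, 2, 4, 1] cursor@8
After 2 (insert_before(33)): list=[54, 33, 8, 5, 9, 7, 2, 4, 1] cursor@8
After 3 (delete_current): list=[54, 33, 5, 9, 7, 2, 4, 1] cursor@5
After 4 (prev): list=[54, 33, 5, 9, 7, 2, 4, 1] cursor@33
After 5 (delete_current): list=[54, 5, 9, 7, 2, 4, 1] cursor@5
After 6 (prev): list=[54, 5, 9, 7, 2, 4, 1] cursor@54
After 7 (insert_before(57)): list=[57, 54, 5, 9, 7, 2, 4, 1] cursor@54

Answer: 57 54 5 9 7 2 4 1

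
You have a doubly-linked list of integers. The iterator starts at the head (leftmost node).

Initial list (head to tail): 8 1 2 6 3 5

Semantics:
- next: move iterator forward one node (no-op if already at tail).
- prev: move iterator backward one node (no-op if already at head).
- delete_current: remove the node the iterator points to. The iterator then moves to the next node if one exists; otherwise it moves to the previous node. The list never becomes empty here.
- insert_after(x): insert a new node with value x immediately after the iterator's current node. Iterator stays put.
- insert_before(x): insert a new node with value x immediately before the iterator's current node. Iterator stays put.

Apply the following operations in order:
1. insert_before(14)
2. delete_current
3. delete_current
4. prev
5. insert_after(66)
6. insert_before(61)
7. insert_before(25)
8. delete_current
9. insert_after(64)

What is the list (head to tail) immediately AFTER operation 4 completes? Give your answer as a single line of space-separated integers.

After 1 (insert_before(14)): list=[14, 8, 1, 2, 6, 3, 5] cursor@8
After 2 (delete_current): list=[14, 1, 2, 6, 3, 5] cursor@1
After 3 (delete_current): list=[14, 2, 6, 3, 5] cursor@2
After 4 (prev): list=[14, 2, 6, 3, 5] cursor@14

Answer: 14 2 6 3 5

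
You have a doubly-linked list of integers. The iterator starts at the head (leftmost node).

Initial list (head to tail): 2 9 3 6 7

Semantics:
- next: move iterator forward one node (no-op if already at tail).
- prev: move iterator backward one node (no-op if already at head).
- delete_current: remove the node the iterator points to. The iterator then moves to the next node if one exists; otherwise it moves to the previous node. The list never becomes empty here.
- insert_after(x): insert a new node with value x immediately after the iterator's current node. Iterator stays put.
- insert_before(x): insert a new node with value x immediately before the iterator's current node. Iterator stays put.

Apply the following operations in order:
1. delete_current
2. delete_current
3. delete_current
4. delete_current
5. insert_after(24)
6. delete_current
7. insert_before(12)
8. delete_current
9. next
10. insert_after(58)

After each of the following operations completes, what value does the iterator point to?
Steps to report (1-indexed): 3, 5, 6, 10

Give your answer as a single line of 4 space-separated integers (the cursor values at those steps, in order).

Answer: 6 7 24 12

Derivation:
After 1 (delete_current): list=[9, 3, 6, 7] cursor@9
After 2 (delete_current): list=[3, 6, 7] cursor@3
After 3 (delete_current): list=[6, 7] cursor@6
After 4 (delete_current): list=[7] cursor@7
After 5 (insert_after(24)): list=[7, 24] cursor@7
After 6 (delete_current): list=[24] cursor@24
After 7 (insert_before(12)): list=[12, 24] cursor@24
After 8 (delete_current): list=[12] cursor@12
After 9 (next): list=[12] cursor@12
After 10 (insert_after(58)): list=[12, 58] cursor@12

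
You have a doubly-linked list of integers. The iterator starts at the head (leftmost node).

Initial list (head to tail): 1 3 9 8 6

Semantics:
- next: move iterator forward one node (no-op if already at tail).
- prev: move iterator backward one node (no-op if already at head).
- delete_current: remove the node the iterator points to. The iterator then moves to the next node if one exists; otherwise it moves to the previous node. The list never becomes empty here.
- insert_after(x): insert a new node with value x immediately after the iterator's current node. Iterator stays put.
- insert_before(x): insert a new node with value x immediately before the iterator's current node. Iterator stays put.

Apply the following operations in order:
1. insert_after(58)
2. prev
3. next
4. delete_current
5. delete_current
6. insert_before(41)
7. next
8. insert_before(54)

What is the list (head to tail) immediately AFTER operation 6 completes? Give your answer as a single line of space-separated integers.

Answer: 1 41 9 8 6

Derivation:
After 1 (insert_after(58)): list=[1, 58, 3, 9, 8, 6] cursor@1
After 2 (prev): list=[1, 58, 3, 9, 8, 6] cursor@1
After 3 (next): list=[1, 58, 3, 9, 8, 6] cursor@58
After 4 (delete_current): list=[1, 3, 9, 8, 6] cursor@3
After 5 (delete_current): list=[1, 9, 8, 6] cursor@9
After 6 (insert_before(41)): list=[1, 41, 9, 8, 6] cursor@9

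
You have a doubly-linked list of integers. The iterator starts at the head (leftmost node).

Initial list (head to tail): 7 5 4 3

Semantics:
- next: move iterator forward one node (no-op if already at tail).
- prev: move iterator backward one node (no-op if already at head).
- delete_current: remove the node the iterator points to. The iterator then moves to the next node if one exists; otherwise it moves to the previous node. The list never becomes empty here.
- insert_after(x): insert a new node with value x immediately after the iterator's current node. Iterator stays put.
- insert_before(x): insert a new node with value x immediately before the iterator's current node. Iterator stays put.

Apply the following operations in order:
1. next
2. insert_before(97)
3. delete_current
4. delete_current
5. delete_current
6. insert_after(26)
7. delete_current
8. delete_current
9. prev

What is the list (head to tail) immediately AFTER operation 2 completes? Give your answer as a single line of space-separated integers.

Answer: 7 97 5 4 3

Derivation:
After 1 (next): list=[7, 5, 4, 3] cursor@5
After 2 (insert_before(97)): list=[7, 97, 5, 4, 3] cursor@5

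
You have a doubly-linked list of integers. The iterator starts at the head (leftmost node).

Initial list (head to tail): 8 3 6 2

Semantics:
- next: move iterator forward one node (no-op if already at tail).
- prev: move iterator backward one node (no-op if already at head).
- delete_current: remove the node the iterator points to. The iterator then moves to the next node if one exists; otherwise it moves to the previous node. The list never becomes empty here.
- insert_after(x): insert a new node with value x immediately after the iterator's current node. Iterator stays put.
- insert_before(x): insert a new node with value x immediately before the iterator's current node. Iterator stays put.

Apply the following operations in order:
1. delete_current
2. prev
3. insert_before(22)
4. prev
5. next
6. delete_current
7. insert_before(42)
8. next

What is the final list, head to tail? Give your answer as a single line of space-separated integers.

After 1 (delete_current): list=[3, 6, 2] cursor@3
After 2 (prev): list=[3, 6, 2] cursor@3
After 3 (insert_before(22)): list=[22, 3, 6, 2] cursor@3
After 4 (prev): list=[22, 3, 6, 2] cursor@22
After 5 (next): list=[22, 3, 6, 2] cursor@3
After 6 (delete_current): list=[22, 6, 2] cursor@6
After 7 (insert_before(42)): list=[22, 42, 6, 2] cursor@6
After 8 (next): list=[22, 42, 6, 2] cursor@2

Answer: 22 42 6 2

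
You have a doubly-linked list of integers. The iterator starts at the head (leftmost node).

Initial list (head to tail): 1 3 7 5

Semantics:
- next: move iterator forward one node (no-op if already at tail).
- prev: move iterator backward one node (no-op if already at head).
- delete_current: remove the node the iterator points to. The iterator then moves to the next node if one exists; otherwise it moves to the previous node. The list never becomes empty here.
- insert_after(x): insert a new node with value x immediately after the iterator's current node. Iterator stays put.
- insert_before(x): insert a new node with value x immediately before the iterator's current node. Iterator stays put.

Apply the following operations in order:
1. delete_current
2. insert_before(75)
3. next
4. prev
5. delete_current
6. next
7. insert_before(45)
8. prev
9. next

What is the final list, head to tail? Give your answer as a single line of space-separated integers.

After 1 (delete_current): list=[3, 7, 5] cursor@3
After 2 (insert_before(75)): list=[75, 3, 7, 5] cursor@3
After 3 (next): list=[75, 3, 7, 5] cursor@7
After 4 (prev): list=[75, 3, 7, 5] cursor@3
After 5 (delete_current): list=[75, 7, 5] cursor@7
After 6 (next): list=[75, 7, 5] cursor@5
After 7 (insert_before(45)): list=[75, 7, 45, 5] cursor@5
After 8 (prev): list=[75, 7, 45, 5] cursor@45
After 9 (next): list=[75, 7, 45, 5] cursor@5

Answer: 75 7 45 5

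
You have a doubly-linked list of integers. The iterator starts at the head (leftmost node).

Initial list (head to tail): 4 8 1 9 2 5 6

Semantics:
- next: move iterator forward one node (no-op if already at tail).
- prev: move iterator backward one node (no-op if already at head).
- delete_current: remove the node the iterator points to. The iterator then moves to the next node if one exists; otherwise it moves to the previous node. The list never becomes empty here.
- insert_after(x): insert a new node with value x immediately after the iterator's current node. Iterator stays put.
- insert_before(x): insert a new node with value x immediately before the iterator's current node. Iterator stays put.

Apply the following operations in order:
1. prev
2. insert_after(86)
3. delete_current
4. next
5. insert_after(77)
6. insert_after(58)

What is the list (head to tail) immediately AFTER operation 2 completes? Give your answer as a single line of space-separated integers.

Answer: 4 86 8 1 9 2 5 6

Derivation:
After 1 (prev): list=[4, 8, 1, 9, 2, 5, 6] cursor@4
After 2 (insert_after(86)): list=[4, 86, 8, 1, 9, 2, 5, 6] cursor@4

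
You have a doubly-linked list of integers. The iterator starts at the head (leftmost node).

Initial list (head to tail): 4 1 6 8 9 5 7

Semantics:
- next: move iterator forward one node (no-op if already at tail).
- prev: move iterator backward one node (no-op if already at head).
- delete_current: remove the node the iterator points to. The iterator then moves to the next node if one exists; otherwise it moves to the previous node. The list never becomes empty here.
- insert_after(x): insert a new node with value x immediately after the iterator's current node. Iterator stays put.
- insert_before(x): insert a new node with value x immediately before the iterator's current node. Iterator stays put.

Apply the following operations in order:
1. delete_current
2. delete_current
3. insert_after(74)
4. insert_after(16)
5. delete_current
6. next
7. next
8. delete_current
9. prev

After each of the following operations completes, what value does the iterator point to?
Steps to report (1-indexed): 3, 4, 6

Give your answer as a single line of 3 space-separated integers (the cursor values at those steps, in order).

Answer: 6 6 74

Derivation:
After 1 (delete_current): list=[1, 6, 8, 9, 5, 7] cursor@1
After 2 (delete_current): list=[6, 8, 9, 5, 7] cursor@6
After 3 (insert_after(74)): list=[6, 74, 8, 9, 5, 7] cursor@6
After 4 (insert_after(16)): list=[6, 16, 74, 8, 9, 5, 7] cursor@6
After 5 (delete_current): list=[16, 74, 8, 9, 5, 7] cursor@16
After 6 (next): list=[16, 74, 8, 9, 5, 7] cursor@74
After 7 (next): list=[16, 74, 8, 9, 5, 7] cursor@8
After 8 (delete_current): list=[16, 74, 9, 5, 7] cursor@9
After 9 (prev): list=[16, 74, 9, 5, 7] cursor@74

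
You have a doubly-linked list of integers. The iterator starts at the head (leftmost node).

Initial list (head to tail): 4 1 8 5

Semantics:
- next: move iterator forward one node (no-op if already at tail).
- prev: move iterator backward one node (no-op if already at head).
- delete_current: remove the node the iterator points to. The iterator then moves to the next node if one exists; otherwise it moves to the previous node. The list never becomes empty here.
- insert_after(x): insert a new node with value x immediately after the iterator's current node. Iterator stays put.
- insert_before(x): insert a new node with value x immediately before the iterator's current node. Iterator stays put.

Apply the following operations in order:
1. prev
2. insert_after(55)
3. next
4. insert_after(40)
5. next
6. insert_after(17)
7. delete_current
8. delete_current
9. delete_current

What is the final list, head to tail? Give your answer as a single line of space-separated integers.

Answer: 4 55 8 5

Derivation:
After 1 (prev): list=[4, 1, 8, 5] cursor@4
After 2 (insert_after(55)): list=[4, 55, 1, 8, 5] cursor@4
After 3 (next): list=[4, 55, 1, 8, 5] cursor@55
After 4 (insert_after(40)): list=[4, 55, 40, 1, 8, 5] cursor@55
After 5 (next): list=[4, 55, 40, 1, 8, 5] cursor@40
After 6 (insert_after(17)): list=[4, 55, 40, 17, 1, 8, 5] cursor@40
After 7 (delete_current): list=[4, 55, 17, 1, 8, 5] cursor@17
After 8 (delete_current): list=[4, 55, 1, 8, 5] cursor@1
After 9 (delete_current): list=[4, 55, 8, 5] cursor@8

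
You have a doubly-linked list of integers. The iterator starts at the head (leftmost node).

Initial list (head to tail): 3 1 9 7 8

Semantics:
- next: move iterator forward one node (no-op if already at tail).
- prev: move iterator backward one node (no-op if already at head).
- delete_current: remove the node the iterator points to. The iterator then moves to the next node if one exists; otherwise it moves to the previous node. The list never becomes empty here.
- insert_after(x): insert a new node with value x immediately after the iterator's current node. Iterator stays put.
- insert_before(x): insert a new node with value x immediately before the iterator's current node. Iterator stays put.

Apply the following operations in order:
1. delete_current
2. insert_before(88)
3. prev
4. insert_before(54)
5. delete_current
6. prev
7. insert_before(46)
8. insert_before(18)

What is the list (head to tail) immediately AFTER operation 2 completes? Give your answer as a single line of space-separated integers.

Answer: 88 1 9 7 8

Derivation:
After 1 (delete_current): list=[1, 9, 7, 8] cursor@1
After 2 (insert_before(88)): list=[88, 1, 9, 7, 8] cursor@1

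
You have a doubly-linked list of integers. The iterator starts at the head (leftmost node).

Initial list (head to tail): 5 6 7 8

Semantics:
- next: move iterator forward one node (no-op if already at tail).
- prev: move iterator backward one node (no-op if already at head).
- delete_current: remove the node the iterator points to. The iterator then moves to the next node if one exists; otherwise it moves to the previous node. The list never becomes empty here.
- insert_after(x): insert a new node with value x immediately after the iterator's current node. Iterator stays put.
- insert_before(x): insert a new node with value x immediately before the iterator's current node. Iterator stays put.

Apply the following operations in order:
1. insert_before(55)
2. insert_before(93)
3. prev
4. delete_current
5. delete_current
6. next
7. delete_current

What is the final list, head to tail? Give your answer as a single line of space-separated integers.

After 1 (insert_before(55)): list=[55, 5, 6, 7, 8] cursor@5
After 2 (insert_before(93)): list=[55, 93, 5, 6, 7, 8] cursor@5
After 3 (prev): list=[55, 93, 5, 6, 7, 8] cursor@93
After 4 (delete_current): list=[55, 5, 6, 7, 8] cursor@5
After 5 (delete_current): list=[55, 6, 7, 8] cursor@6
After 6 (next): list=[55, 6, 7, 8] cursor@7
After 7 (delete_current): list=[55, 6, 8] cursor@8

Answer: 55 6 8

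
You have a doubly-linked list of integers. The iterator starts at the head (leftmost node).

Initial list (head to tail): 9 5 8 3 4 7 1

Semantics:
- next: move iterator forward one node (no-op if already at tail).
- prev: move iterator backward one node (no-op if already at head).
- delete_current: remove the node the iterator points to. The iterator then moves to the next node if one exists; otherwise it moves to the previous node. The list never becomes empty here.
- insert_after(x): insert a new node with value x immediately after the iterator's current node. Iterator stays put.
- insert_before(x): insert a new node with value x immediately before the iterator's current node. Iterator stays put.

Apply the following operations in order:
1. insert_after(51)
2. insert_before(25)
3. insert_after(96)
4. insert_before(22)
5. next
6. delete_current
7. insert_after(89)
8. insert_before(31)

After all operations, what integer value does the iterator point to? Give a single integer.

Answer: 51

Derivation:
After 1 (insert_after(51)): list=[9, 51, 5, 8, 3, 4, 7, 1] cursor@9
After 2 (insert_before(25)): list=[25, 9, 51, 5, 8, 3, 4, 7, 1] cursor@9
After 3 (insert_after(96)): list=[25, 9, 96, 51, 5, 8, 3, 4, 7, 1] cursor@9
After 4 (insert_before(22)): list=[25, 22, 9, 96, 51, 5, 8, 3, 4, 7, 1] cursor@9
After 5 (next): list=[25, 22, 9, 96, 51, 5, 8, 3, 4, 7, 1] cursor@96
After 6 (delete_current): list=[25, 22, 9, 51, 5, 8, 3, 4, 7, 1] cursor@51
After 7 (insert_after(89)): list=[25, 22, 9, 51, 89, 5, 8, 3, 4, 7, 1] cursor@51
After 8 (insert_before(31)): list=[25, 22, 9, 31, 51, 89, 5, 8, 3, 4, 7, 1] cursor@51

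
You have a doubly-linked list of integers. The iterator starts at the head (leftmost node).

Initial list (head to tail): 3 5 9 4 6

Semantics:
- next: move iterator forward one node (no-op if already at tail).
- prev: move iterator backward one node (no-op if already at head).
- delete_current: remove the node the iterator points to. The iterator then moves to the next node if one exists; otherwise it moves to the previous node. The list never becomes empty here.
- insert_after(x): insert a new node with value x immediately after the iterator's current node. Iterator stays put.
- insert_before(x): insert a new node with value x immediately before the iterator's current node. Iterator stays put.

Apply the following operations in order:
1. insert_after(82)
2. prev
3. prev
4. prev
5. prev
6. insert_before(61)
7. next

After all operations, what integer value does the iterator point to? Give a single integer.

After 1 (insert_after(82)): list=[3, 82, 5, 9, 4, 6] cursor@3
After 2 (prev): list=[3, 82, 5, 9, 4, 6] cursor@3
After 3 (prev): list=[3, 82, 5, 9, 4, 6] cursor@3
After 4 (prev): list=[3, 82, 5, 9, 4, 6] cursor@3
After 5 (prev): list=[3, 82, 5, 9, 4, 6] cursor@3
After 6 (insert_before(61)): list=[61, 3, 82, 5, 9, 4, 6] cursor@3
After 7 (next): list=[61, 3, 82, 5, 9, 4, 6] cursor@82

Answer: 82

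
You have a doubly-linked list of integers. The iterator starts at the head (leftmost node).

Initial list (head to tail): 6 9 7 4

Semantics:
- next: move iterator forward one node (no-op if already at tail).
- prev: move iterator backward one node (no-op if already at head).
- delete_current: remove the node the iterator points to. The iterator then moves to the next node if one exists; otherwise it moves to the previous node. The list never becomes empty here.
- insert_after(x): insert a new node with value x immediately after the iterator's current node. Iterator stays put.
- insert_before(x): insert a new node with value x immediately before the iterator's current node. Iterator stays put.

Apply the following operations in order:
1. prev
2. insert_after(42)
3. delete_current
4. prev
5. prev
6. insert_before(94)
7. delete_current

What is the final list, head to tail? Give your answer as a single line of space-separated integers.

After 1 (prev): list=[6, 9, 7, 4] cursor@6
After 2 (insert_after(42)): list=[6, 42, 9, 7, 4] cursor@6
After 3 (delete_current): list=[42, 9, 7, 4] cursor@42
After 4 (prev): list=[42, 9, 7, 4] cursor@42
After 5 (prev): list=[42, 9, 7, 4] cursor@42
After 6 (insert_before(94)): list=[94, 42, 9, 7, 4] cursor@42
After 7 (delete_current): list=[94, 9, 7, 4] cursor@9

Answer: 94 9 7 4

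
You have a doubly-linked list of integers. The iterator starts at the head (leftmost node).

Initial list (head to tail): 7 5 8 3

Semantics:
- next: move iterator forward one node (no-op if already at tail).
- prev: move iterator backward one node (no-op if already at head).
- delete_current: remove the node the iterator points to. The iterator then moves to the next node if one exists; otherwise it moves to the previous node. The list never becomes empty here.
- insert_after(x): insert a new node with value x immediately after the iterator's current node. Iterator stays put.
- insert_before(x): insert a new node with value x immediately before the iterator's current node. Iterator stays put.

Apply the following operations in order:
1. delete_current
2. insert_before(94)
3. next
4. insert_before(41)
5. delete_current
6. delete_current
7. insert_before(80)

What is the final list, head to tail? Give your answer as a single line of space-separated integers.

After 1 (delete_current): list=[5, 8, 3] cursor@5
After 2 (insert_before(94)): list=[94, 5, 8, 3] cursor@5
After 3 (next): list=[94, 5, 8, 3] cursor@8
After 4 (insert_before(41)): list=[94, 5, 41, 8, 3] cursor@8
After 5 (delete_current): list=[94, 5, 41, 3] cursor@3
After 6 (delete_current): list=[94, 5, 41] cursor@41
After 7 (insert_before(80)): list=[94, 5, 80, 41] cursor@41

Answer: 94 5 80 41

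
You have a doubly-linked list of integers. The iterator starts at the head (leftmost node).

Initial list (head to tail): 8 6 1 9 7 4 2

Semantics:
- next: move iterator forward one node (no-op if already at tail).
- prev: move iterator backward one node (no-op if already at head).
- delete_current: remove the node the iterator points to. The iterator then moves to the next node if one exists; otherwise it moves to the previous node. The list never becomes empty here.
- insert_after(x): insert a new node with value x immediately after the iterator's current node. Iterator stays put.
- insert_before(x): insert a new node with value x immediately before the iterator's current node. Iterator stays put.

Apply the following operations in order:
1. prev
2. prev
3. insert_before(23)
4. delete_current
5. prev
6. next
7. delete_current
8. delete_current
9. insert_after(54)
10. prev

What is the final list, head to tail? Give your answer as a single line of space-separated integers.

After 1 (prev): list=[8, 6, 1, 9, 7, 4, 2] cursor@8
After 2 (prev): list=[8, 6, 1, 9, 7, 4, 2] cursor@8
After 3 (insert_before(23)): list=[23, 8, 6, 1, 9, 7, 4, 2] cursor@8
After 4 (delete_current): list=[23, 6, 1, 9, 7, 4, 2] cursor@6
After 5 (prev): list=[23, 6, 1, 9, 7, 4, 2] cursor@23
After 6 (next): list=[23, 6, 1, 9, 7, 4, 2] cursor@6
After 7 (delete_current): list=[23, 1, 9, 7, 4, 2] cursor@1
After 8 (delete_current): list=[23, 9, 7, 4, 2] cursor@9
After 9 (insert_after(54)): list=[23, 9, 54, 7, 4, 2] cursor@9
After 10 (prev): list=[23, 9, 54, 7, 4, 2] cursor@23

Answer: 23 9 54 7 4 2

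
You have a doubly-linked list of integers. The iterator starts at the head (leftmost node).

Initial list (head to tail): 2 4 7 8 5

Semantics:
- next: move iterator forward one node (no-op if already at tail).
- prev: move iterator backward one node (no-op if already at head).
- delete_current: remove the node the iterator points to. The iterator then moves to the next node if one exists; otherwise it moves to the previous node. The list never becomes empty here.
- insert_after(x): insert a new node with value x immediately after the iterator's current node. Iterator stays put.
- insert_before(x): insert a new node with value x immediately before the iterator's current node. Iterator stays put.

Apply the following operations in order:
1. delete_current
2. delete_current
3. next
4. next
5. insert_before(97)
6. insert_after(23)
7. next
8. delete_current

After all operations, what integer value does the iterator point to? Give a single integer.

Answer: 5

Derivation:
After 1 (delete_current): list=[4, 7, 8, 5] cursor@4
After 2 (delete_current): list=[7, 8, 5] cursor@7
After 3 (next): list=[7, 8, 5] cursor@8
After 4 (next): list=[7, 8, 5] cursor@5
After 5 (insert_before(97)): list=[7, 8, 97, 5] cursor@5
After 6 (insert_after(23)): list=[7, 8, 97, 5, 23] cursor@5
After 7 (next): list=[7, 8, 97, 5, 23] cursor@23
After 8 (delete_current): list=[7, 8, 97, 5] cursor@5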